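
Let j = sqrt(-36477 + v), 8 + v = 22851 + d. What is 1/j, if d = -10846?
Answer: -I*sqrt(170)/2040 ≈ -0.0063914*I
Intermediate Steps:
v = 11997 (v = -8 + (22851 - 10846) = -8 + 12005 = 11997)
j = 12*I*sqrt(170) (j = sqrt(-36477 + 11997) = sqrt(-24480) = 12*I*sqrt(170) ≈ 156.46*I)
1/j = 1/(12*I*sqrt(170)) = -I*sqrt(170)/2040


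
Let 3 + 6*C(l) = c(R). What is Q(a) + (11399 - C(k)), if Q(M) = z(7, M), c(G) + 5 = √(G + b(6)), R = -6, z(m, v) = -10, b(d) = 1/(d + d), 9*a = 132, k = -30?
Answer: 34171/3 - I*√213/36 ≈ 11390.0 - 0.4054*I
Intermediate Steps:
a = 44/3 (a = (⅑)*132 = 44/3 ≈ 14.667)
b(d) = 1/(2*d)
c(G) = -5 + √(1/12 + G) (c(G) = -5 + √(G + (½)/6) = -5 + √(G + (½)*(⅙)) = -5 + √(G + 1/12) = -5 + √(1/12 + G))
C(l) = -4/3 + I*√213/36 (C(l) = -½ + (-5 + √(3 + 36*(-6))/6)/6 = -½ + (-5 + √(3 - 216)/6)/6 = -½ + (-5 + √(-213)/6)/6 = -½ + (-5 + (I*√213)/6)/6 = -½ + (-5 + I*√213/6)/6 = -½ + (-⅚ + I*√213/36) = -4/3 + I*√213/36)
Q(M) = -10
Q(a) + (11399 - C(k)) = -10 + (11399 - (-4/3 + I*√213/36)) = -10 + (11399 + (4/3 - I*√213/36)) = -10 + (34201/3 - I*√213/36) = 34171/3 - I*√213/36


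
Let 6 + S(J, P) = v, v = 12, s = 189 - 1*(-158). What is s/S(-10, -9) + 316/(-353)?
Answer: 120595/2118 ≈ 56.938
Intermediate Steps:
s = 347 (s = 189 + 158 = 347)
S(J, P) = 6 (S(J, P) = -6 + 12 = 6)
s/S(-10, -9) + 316/(-353) = 347/6 + 316/(-353) = 347*(⅙) + 316*(-1/353) = 347/6 - 316/353 = 120595/2118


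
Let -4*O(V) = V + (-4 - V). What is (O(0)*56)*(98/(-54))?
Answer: -2744/27 ≈ -101.63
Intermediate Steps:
O(V) = 1 (O(V) = -(V + (-4 - V))/4 = -¼*(-4) = 1)
(O(0)*56)*(98/(-54)) = (1*56)*(98/(-54)) = 56*(98*(-1/54)) = 56*(-49/27) = -2744/27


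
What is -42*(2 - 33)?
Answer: 1302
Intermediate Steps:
-42*(2 - 33) = -42*(-31) = 1302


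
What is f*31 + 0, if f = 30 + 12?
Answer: 1302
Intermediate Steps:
f = 42
f*31 + 0 = 42*31 + 0 = 1302 + 0 = 1302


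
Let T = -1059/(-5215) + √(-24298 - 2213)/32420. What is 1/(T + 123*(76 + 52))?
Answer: 1200118309182078384/18894906365476822425817 - 7053612916*I*√26511/56684719096430467277451 ≈ 6.3515e-5 - 2.0261e-11*I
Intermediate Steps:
T = 1059/5215 + I*√26511/32420 (T = -1059*(-1/5215) + √(-26511)*(1/32420) = 1059/5215 + (I*√26511)*(1/32420) = 1059/5215 + I*√26511/32420 ≈ 0.20307 + 0.0050223*I)
1/(T + 123*(76 + 52)) = 1/((1059/5215 + I*√26511/32420) + 123*(76 + 52)) = 1/((1059/5215 + I*√26511/32420) + 123*128) = 1/((1059/5215 + I*√26511/32420) + 15744) = 1/(82106019/5215 + I*√26511/32420)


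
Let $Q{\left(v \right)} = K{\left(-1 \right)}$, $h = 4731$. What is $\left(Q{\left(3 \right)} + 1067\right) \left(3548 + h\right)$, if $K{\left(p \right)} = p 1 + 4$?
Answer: $8858530$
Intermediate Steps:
$K{\left(p \right)} = 4 + p$ ($K{\left(p \right)} = p + 4 = 4 + p$)
$Q{\left(v \right)} = 3$ ($Q{\left(v \right)} = 4 - 1 = 3$)
$\left(Q{\left(3 \right)} + 1067\right) \left(3548 + h\right) = \left(3 + 1067\right) \left(3548 + 4731\right) = 1070 \cdot 8279 = 8858530$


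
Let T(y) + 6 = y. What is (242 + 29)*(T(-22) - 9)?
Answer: -10027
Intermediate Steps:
T(y) = -6 + y
(242 + 29)*(T(-22) - 9) = (242 + 29)*((-6 - 22) - 9) = 271*(-28 - 9) = 271*(-37) = -10027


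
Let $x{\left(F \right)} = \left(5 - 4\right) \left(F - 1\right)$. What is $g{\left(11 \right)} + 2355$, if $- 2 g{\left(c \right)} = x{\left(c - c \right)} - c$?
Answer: $2361$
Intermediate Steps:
$x{\left(F \right)} = -1 + F$ ($x{\left(F \right)} = 1 \left(-1 + F\right) = -1 + F$)
$g{\left(c \right)} = \frac{1}{2} + \frac{c}{2}$ ($g{\left(c \right)} = - \frac{\left(-1 + \left(c - c\right)\right) - c}{2} = - \frac{\left(-1 + 0\right) - c}{2} = - \frac{-1 - c}{2} = \frac{1}{2} + \frac{c}{2}$)
$g{\left(11 \right)} + 2355 = \left(\frac{1}{2} + \frac{1}{2} \cdot 11\right) + 2355 = \left(\frac{1}{2} + \frac{11}{2}\right) + 2355 = 6 + 2355 = 2361$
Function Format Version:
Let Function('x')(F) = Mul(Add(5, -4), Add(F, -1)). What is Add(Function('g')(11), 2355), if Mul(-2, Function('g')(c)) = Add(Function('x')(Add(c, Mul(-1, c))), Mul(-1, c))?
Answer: 2361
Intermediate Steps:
Function('x')(F) = Add(-1, F) (Function('x')(F) = Mul(1, Add(-1, F)) = Add(-1, F))
Function('g')(c) = Add(Rational(1, 2), Mul(Rational(1, 2), c)) (Function('g')(c) = Mul(Rational(-1, 2), Add(Add(-1, Add(c, Mul(-1, c))), Mul(-1, c))) = Mul(Rational(-1, 2), Add(Add(-1, 0), Mul(-1, c))) = Mul(Rational(-1, 2), Add(-1, Mul(-1, c))) = Add(Rational(1, 2), Mul(Rational(1, 2), c)))
Add(Function('g')(11), 2355) = Add(Add(Rational(1, 2), Mul(Rational(1, 2), 11)), 2355) = Add(Add(Rational(1, 2), Rational(11, 2)), 2355) = Add(6, 2355) = 2361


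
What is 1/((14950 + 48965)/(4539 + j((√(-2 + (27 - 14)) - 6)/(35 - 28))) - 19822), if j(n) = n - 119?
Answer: -3790815295264/75086713416825025 + 89481*√11/75086713416825025 ≈ -5.0486e-5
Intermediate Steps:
j(n) = -119 + n
1/((14950 + 48965)/(4539 + j((√(-2 + (27 - 14)) - 6)/(35 - 28))) - 19822) = 1/((14950 + 48965)/(4539 + (-119 + (√(-2 + (27 - 14)) - 6)/(35 - 28))) - 19822) = 1/(63915/(4539 + (-119 + (√(-2 + 13) - 6)/7)) - 19822) = 1/(63915/(4539 + (-119 + (√11 - 6)*(⅐))) - 19822) = 1/(63915/(4539 + (-119 + (-6 + √11)*(⅐))) - 19822) = 1/(63915/(4539 + (-119 + (-6/7 + √11/7))) - 19822) = 1/(63915/(4539 + (-839/7 + √11/7)) - 19822) = 1/(63915/(30934/7 + √11/7) - 19822) = 1/(-19822 + 63915/(30934/7 + √11/7))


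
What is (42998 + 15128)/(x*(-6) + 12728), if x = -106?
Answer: 29063/6682 ≈ 4.3494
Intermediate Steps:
(42998 + 15128)/(x*(-6) + 12728) = (42998 + 15128)/(-106*(-6) + 12728) = 58126/(636 + 12728) = 58126/13364 = 58126*(1/13364) = 29063/6682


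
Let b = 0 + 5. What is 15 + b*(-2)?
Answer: 5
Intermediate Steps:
b = 5
15 + b*(-2) = 15 + 5*(-2) = 15 - 10 = 5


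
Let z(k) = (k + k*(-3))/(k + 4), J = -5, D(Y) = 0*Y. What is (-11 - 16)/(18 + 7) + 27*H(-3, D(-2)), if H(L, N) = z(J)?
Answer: -6777/25 ≈ -271.08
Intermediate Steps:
D(Y) = 0
z(k) = -2*k/(4 + k) (z(k) = (k - 3*k)/(4 + k) = (-2*k)/(4 + k) = -2*k/(4 + k))
H(L, N) = -10 (H(L, N) = -2*(-5)/(4 - 5) = -2*(-5)/(-1) = -2*(-5)*(-1) = -10)
(-11 - 16)/(18 + 7) + 27*H(-3, D(-2)) = (-11 - 16)/(18 + 7) + 27*(-10) = -27/25 - 270 = -6777/25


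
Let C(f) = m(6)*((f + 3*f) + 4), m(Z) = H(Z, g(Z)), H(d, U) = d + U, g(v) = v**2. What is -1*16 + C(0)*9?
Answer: 1496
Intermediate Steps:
H(d, U) = U + d
m(Z) = Z + Z**2 (m(Z) = Z**2 + Z = Z + Z**2)
C(f) = 168 + 168*f (C(f) = (6*(1 + 6))*((f + 3*f) + 4) = (6*7)*(4*f + 4) = 42*(4 + 4*f) = 168 + 168*f)
-1*16 + C(0)*9 = -1*16 + (168 + 168*0)*9 = -16 + (168 + 0)*9 = -16 + 168*9 = -16 + 1512 = 1496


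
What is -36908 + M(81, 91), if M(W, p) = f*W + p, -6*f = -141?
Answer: -69827/2 ≈ -34914.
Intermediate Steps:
f = 47/2 (f = -⅙*(-141) = 47/2 ≈ 23.500)
M(W, p) = p + 47*W/2 (M(W, p) = 47*W/2 + p = p + 47*W/2)
-36908 + M(81, 91) = -36908 + (91 + (47/2)*81) = -36908 + (91 + 3807/2) = -36908 + 3989/2 = -69827/2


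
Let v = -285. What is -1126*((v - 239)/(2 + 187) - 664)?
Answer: 141898520/189 ≈ 7.5079e+5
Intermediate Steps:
-1126*((v - 239)/(2 + 187) - 664) = -1126*((-285 - 239)/(2 + 187) - 664) = -1126*(-524/189 - 664) = -1126*(-126020/189) = 141898520/189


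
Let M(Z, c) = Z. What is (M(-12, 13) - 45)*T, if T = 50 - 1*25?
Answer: -1425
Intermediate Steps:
T = 25 (T = 50 - 25 = 25)
(M(-12, 13) - 45)*T = (-12 - 45)*25 = -57*25 = -1425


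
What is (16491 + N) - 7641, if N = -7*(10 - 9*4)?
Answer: 9032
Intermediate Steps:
N = 182 (N = -7*(10 - 36) = -7*(-26) = 182)
(16491 + N) - 7641 = (16491 + 182) - 7641 = 16673 - 7641 = 9032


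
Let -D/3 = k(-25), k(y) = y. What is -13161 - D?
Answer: -13236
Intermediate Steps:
D = 75 (D = -3*(-25) = 75)
-13161 - D = -13161 - 1*75 = -13161 - 75 = -13236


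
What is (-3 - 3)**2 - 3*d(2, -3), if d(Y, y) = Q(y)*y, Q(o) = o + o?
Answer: -18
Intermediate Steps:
Q(o) = 2*o
d(Y, y) = 2*y**2 (d(Y, y) = (2*y)*y = 2*y**2)
(-3 - 3)**2 - 3*d(2, -3) = (-3 - 3)**2 - 6*(-3)**2 = (-6)**2 - 6*9 = 36 - 3*18 = 36 - 54 = -18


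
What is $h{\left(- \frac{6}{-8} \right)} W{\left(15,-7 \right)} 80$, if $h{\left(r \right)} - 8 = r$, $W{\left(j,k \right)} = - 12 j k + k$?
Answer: $877100$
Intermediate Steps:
$W{\left(j,k \right)} = k - 12 j k$ ($W{\left(j,k \right)} = - 12 j k + k = k - 12 j k$)
$h{\left(r \right)} = 8 + r$
$h{\left(- \frac{6}{-8} \right)} W{\left(15,-7 \right)} 80 = \left(8 - \frac{6}{-8}\right) \left(- 7 \left(1 - 180\right)\right) 80 = \left(8 - - \frac{3}{4}\right) \left(- 7 \left(1 - 180\right)\right) 80 = \left(8 + \frac{3}{4}\right) \left(\left(-7\right) \left(-179\right)\right) 80 = \frac{35}{4} \cdot 1253 \cdot 80 = \frac{43855}{4} \cdot 80 = 877100$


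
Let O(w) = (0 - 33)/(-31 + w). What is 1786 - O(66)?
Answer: 62543/35 ≈ 1786.9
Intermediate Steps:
O(w) = -33/(-31 + w)
1786 - O(66) = 1786 - (-33)/(-31 + 66) = 1786 - (-33)/35 = 1786 - 1*(-33/35) = 1786 + 33/35 = 62543/35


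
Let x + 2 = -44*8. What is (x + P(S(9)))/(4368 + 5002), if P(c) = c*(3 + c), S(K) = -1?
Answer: -178/4685 ≈ -0.037994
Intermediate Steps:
x = -354 (x = -2 - 44*8 = -2 - 352 = -354)
(x + P(S(9)))/(4368 + 5002) = (-354 - (3 - 1))/(4368 + 5002) = (-354 - 1*2)/9370 = (-354 - 2)*(1/9370) = -356*1/9370 = -178/4685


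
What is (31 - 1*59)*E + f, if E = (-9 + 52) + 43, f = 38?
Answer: -2370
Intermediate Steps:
E = 86 (E = 43 + 43 = 86)
(31 - 1*59)*E + f = (31 - 1*59)*86 + 38 = (31 - 59)*86 + 38 = -28*86 + 38 = -2408 + 38 = -2370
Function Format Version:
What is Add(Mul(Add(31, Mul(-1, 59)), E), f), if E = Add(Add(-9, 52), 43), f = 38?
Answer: -2370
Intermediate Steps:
E = 86 (E = Add(43, 43) = 86)
Add(Mul(Add(31, Mul(-1, 59)), E), f) = Add(Mul(Add(31, Mul(-1, 59)), 86), 38) = Add(Mul(Add(31, -59), 86), 38) = Add(Mul(-28, 86), 38) = Add(-2408, 38) = -2370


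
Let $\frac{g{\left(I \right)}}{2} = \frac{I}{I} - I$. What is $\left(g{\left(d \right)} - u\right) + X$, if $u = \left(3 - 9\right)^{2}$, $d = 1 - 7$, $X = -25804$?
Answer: $-25826$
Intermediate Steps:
$d = -6$ ($d = 1 - 7 = -6$)
$u = 36$ ($u = \left(-6\right)^{2} = 36$)
$g{\left(I \right)} = 2 - 2 I$ ($g{\left(I \right)} = 2 \left(\frac{I}{I} - I\right) = 2 \left(1 - I\right) = 2 - 2 I$)
$\left(g{\left(d \right)} - u\right) + X = \left(\left(2 - -12\right) - 36\right) - 25804 = \left(\left(2 + 12\right) - 36\right) - 25804 = \left(14 - 36\right) - 25804 = -22 - 25804 = -25826$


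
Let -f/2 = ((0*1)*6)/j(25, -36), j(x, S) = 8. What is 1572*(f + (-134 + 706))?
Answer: 899184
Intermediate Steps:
f = 0 (f = -2*(0*1)*6/8 = -2*0*6/8 = -0/8 = -2*0 = 0)
1572*(f + (-134 + 706)) = 1572*(0 + (-134 + 706)) = 1572*(0 + 572) = 1572*572 = 899184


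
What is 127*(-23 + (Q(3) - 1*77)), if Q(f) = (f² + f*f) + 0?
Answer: -10414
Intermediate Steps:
Q(f) = 2*f² (Q(f) = (f² + f²) + 0 = 2*f² + 0 = 2*f²)
127*(-23 + (Q(3) - 1*77)) = 127*(-23 + (2*3² - 1*77)) = 127*(-23 + (2*9 - 77)) = 127*(-23 + (18 - 77)) = 127*(-23 - 59) = 127*(-82) = -10414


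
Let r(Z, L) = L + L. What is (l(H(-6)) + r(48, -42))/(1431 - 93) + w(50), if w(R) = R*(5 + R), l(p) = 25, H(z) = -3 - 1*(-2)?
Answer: 3679441/1338 ≈ 2750.0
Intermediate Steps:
H(z) = -1 (H(z) = -3 + 2 = -1)
r(Z, L) = 2*L
(l(H(-6)) + r(48, -42))/(1431 - 93) + w(50) = (25 + 2*(-42))/(1431 - 93) + 50*(5 + 50) = (25 - 84)/1338 + 50*55 = -59*1/1338 + 2750 = -59/1338 + 2750 = 3679441/1338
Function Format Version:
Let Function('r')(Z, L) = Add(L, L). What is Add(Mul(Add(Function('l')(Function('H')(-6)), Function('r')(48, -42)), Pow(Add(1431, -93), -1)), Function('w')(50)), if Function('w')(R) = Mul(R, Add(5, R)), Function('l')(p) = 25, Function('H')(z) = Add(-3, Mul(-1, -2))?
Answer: Rational(3679441, 1338) ≈ 2750.0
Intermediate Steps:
Function('H')(z) = -1 (Function('H')(z) = Add(-3, 2) = -1)
Function('r')(Z, L) = Mul(2, L)
Add(Mul(Add(Function('l')(Function('H')(-6)), Function('r')(48, -42)), Pow(Add(1431, -93), -1)), Function('w')(50)) = Add(Mul(Add(25, Mul(2, -42)), Pow(Add(1431, -93), -1)), Mul(50, Add(5, 50))) = Add(Mul(Add(25, -84), Pow(1338, -1)), Mul(50, 55)) = Add(Mul(-59, Rational(1, 1338)), 2750) = Add(Rational(-59, 1338), 2750) = Rational(3679441, 1338)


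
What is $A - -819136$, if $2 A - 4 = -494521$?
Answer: $\frac{1143755}{2} \approx 5.7188 \cdot 10^{5}$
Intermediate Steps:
$A = - \frac{494517}{2}$ ($A = 2 + \frac{1}{2} \left(-494521\right) = 2 - \frac{494521}{2} = - \frac{494517}{2} \approx -2.4726 \cdot 10^{5}$)
$A - -819136 = - \frac{494517}{2} - -819136 = - \frac{494517}{2} + 819136 = \frac{1143755}{2}$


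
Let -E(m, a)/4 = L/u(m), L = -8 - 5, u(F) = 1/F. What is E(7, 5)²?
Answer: 132496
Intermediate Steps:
L = -13
E(m, a) = 52*m (E(m, a) = -(-52)/(1/m) = -(-52)*m = 52*m)
E(7, 5)² = (52*7)² = 364² = 132496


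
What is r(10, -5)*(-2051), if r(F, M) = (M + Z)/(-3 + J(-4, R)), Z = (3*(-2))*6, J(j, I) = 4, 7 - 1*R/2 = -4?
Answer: 84091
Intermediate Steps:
R = 22 (R = 14 - 2*(-4) = 14 + 8 = 22)
Z = -36 (Z = -6*6 = -36)
r(F, M) = -36 + M (r(F, M) = (M - 36)/(-3 + 4) = (-36 + M)/1 = (-36 + M)*1 = -36 + M)
r(10, -5)*(-2051) = (-36 - 5)*(-2051) = -41*(-2051) = 84091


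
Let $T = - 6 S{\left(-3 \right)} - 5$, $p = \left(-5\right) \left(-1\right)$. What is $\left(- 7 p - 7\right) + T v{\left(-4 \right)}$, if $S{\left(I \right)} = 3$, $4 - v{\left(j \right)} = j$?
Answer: $-226$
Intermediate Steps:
$v{\left(j \right)} = 4 - j$
$p = 5$
$T = -23$ ($T = \left(-6\right) 3 - 5 = -18 - 5 = -23$)
$\left(- 7 p - 7\right) + T v{\left(-4 \right)} = \left(\left(-7\right) 5 - 7\right) - 23 \left(4 - -4\right) = \left(-35 - 7\right) - 23 \left(4 + 4\right) = -42 - 184 = -226$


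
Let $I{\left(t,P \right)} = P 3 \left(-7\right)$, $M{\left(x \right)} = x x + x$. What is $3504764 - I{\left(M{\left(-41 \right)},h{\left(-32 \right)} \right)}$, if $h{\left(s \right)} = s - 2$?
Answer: $3504050$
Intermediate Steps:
$h{\left(s \right)} = -2 + s$
$M{\left(x \right)} = x + x^{2}$ ($M{\left(x \right)} = x^{2} + x = x + x^{2}$)
$I{\left(t,P \right)} = - 21 P$ ($I{\left(t,P \right)} = 3 P \left(-7\right) = - 21 P$)
$3504764 - I{\left(M{\left(-41 \right)},h{\left(-32 \right)} \right)} = 3504764 - - 21 \left(-2 - 32\right) = 3504764 - \left(-21\right) \left(-34\right) = 3504764 - 714 = 3504050$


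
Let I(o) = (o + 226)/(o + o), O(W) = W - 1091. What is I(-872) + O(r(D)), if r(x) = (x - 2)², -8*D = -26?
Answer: -1899333/1744 ≈ -1089.1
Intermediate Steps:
D = 13/4 (D = -⅛*(-26) = 13/4 ≈ 3.2500)
r(x) = (-2 + x)²
O(W) = -1091 + W
I(o) = (226 + o)/(2*o) (I(o) = (226 + o)/((2*o)) = (226 + o)*(1/(2*o)) = (226 + o)/(2*o))
I(-872) + O(r(D)) = (½)*(226 - 872)/(-872) + (-1091 + (-2 + 13/4)²) = (½)*(-1/872)*(-646) + (-1091 + (5/4)²) = 323/872 + (-1091 + 25/16) = 323/872 - 17431/16 = -1899333/1744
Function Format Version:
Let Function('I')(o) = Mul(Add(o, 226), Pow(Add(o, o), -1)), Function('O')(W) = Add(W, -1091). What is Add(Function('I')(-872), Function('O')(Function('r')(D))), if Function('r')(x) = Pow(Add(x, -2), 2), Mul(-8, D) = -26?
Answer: Rational(-1899333, 1744) ≈ -1089.1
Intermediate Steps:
D = Rational(13, 4) (D = Mul(Rational(-1, 8), -26) = Rational(13, 4) ≈ 3.2500)
Function('r')(x) = Pow(Add(-2, x), 2)
Function('O')(W) = Add(-1091, W)
Function('I')(o) = Mul(Rational(1, 2), Pow(o, -1), Add(226, o)) (Function('I')(o) = Mul(Add(226, o), Pow(Mul(2, o), -1)) = Mul(Add(226, o), Mul(Rational(1, 2), Pow(o, -1))) = Mul(Rational(1, 2), Pow(o, -1), Add(226, o)))
Add(Function('I')(-872), Function('O')(Function('r')(D))) = Add(Mul(Rational(1, 2), Pow(-872, -1), Add(226, -872)), Add(-1091, Pow(Add(-2, Rational(13, 4)), 2))) = Add(Mul(Rational(1, 2), Rational(-1, 872), -646), Add(-1091, Pow(Rational(5, 4), 2))) = Add(Rational(323, 872), Add(-1091, Rational(25, 16))) = Add(Rational(323, 872), Rational(-17431, 16)) = Rational(-1899333, 1744)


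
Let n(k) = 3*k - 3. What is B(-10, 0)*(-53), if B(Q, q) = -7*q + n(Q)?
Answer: 1749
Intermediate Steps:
n(k) = -3 + 3*k
B(Q, q) = -3 - 7*q + 3*Q (B(Q, q) = -7*q + (-3 + 3*Q) = -3 - 7*q + 3*Q)
B(-10, 0)*(-53) = (-3 - 7*0 + 3*(-10))*(-53) = (-3 + 0 - 30)*(-53) = -33*(-53) = 1749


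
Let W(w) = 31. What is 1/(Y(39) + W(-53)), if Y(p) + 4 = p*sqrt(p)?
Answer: -1/2170 + 13*sqrt(39)/19530 ≈ 0.0036961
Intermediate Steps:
Y(p) = -4 + p**(3/2) (Y(p) = -4 + p*sqrt(p) = -4 + p**(3/2))
1/(Y(39) + W(-53)) = 1/((-4 + 39**(3/2)) + 31) = 1/((-4 + 39*sqrt(39)) + 31) = 1/(27 + 39*sqrt(39))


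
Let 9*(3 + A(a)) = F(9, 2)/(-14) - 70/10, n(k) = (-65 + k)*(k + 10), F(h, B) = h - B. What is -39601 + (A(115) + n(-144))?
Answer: -69593/6 ≈ -11599.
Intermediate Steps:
n(k) = (-65 + k)*(10 + k)
A(a) = -23/6 (A(a) = -3 + ((9 - 1*2)/(-14) - 70/10)/9 = -3 + ((9 - 2)*(-1/14) - 70*⅒)/9 = -3 + (7*(-1/14) - 7)/9 = -3 + (-½ - 7)/9 = -3 + (⅑)*(-15/2) = -3 - ⅚ = -23/6)
-39601 + (A(115) + n(-144)) = -39601 + (-23/6 + (-650 + (-144)² - 55*(-144))) = -39601 + (-23/6 + (-650 + 20736 + 7920)) = -39601 + (-23/6 + 28006) = -39601 + 168013/6 = -69593/6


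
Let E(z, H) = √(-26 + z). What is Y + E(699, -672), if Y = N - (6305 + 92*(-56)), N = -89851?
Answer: -91004 + √673 ≈ -90978.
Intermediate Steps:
Y = -91004 (Y = -89851 - (6305 + 92*(-56)) = -89851 - (6305 - 5152) = -89851 - 1*1153 = -89851 - 1153 = -91004)
Y + E(699, -672) = -91004 + √(-26 + 699) = -91004 + √673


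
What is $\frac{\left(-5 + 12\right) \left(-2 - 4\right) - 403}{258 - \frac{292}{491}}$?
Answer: $- \frac{218495}{126386} \approx -1.7288$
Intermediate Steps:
$\frac{\left(-5 + 12\right) \left(-2 - 4\right) - 403}{258 - \frac{292}{491}} = \frac{7 \left(-6\right) - 403}{258 - \frac{292}{491}} = \frac{-42 - 403}{258 - \frac{292}{491}} = - \frac{445}{\frac{126386}{491}} = \left(-445\right) \frac{491}{126386} = - \frac{218495}{126386}$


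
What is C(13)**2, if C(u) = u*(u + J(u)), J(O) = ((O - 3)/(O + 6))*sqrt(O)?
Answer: 10530221/361 + 43940*sqrt(13)/19 ≈ 37508.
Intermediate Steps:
J(O) = sqrt(O)*(-3 + O)/(6 + O) (J(O) = ((-3 + O)/(6 + O))*sqrt(O) = sqrt(O)*(-3 + O)/(6 + O))
C(u) = u*(u + sqrt(u)*(-3 + u)/(6 + u))
C(13)**2 = (13*(13*(6 + 13) + sqrt(13)*(-3 + 13))/(6 + 13))**2 = (13*(13*19 + sqrt(13)*10)/19)**2 = (13*(1/19)*(247 + 10*sqrt(13)))**2 = (169 + 130*sqrt(13)/19)**2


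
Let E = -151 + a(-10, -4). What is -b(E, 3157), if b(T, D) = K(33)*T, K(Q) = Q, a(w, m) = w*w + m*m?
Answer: 1155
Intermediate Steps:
a(w, m) = m² + w² (a(w, m) = w² + m² = m² + w²)
E = -35 (E = -151 + ((-4)² + (-10)²) = -151 + (16 + 100) = -151 + 116 = -35)
b(T, D) = 33*T
-b(E, 3157) = -33*(-35) = -1*(-1155) = 1155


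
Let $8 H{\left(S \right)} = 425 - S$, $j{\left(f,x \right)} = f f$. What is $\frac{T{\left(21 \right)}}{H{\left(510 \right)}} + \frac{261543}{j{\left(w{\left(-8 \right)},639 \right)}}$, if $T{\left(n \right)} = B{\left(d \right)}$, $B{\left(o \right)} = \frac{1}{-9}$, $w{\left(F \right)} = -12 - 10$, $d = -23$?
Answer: $\frac{200084267}{370260} \approx 540.39$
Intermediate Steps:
$w{\left(F \right)} = -22$ ($w{\left(F \right)} = -12 - 10 = -22$)
$B{\left(o \right)} = - \frac{1}{9}$
$T{\left(n \right)} = - \frac{1}{9}$
$j{\left(f,x \right)} = f^{2}$
$H{\left(S \right)} = \frac{425}{8} - \frac{S}{8}$ ($H{\left(S \right)} = \frac{425 - S}{8} = \frac{425}{8} - \frac{S}{8}$)
$\frac{T{\left(21 \right)}}{H{\left(510 \right)}} + \frac{261543}{j{\left(w{\left(-8 \right)},639 \right)}} = - \frac{1}{9 \left(\frac{425}{8} - \frac{255}{4}\right)} + \frac{261543}{\left(-22\right)^{2}} = - \frac{1}{9 \left(\frac{425}{8} - \frac{255}{4}\right)} + \frac{261543}{484} = - \frac{1}{9 \left(- \frac{85}{8}\right)} + 261543 \cdot \frac{1}{484} = \left(- \frac{1}{9}\right) \left(- \frac{8}{85}\right) + \frac{261543}{484} = \frac{8}{765} + \frac{261543}{484} = \frac{200084267}{370260}$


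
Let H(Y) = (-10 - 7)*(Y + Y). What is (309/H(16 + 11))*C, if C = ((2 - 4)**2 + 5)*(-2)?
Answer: 103/17 ≈ 6.0588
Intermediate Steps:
H(Y) = -34*Y
C = -18 (C = ((-2)**2 + 5)*(-2) = (4 + 5)*(-2) = 9*(-2) = -18)
(309/H(16 + 11))*C = (309/((-34*(16 + 11))))*(-18) = (309/((-34*27)))*(-18) = (309/(-918))*(-18) = (309*(-1/918))*(-18) = -103/306*(-18) = 103/17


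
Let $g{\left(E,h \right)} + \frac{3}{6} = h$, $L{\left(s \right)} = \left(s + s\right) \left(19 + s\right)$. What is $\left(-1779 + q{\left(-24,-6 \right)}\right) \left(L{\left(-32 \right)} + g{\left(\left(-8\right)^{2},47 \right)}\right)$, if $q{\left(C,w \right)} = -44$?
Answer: $- \frac{3203011}{2} \approx -1.6015 \cdot 10^{6}$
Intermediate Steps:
$L{\left(s \right)} = 2 s \left(19 + s\right)$
$g{\left(E,h \right)} = - \frac{1}{2} + h$
$\left(-1779 + q{\left(-24,-6 \right)}\right) \left(L{\left(-32 \right)} + g{\left(\left(-8\right)^{2},47 \right)}\right) = \left(-1779 - 44\right) \left(2 \left(-32\right) \left(19 - 32\right) + \left(- \frac{1}{2} + 47\right)\right) = - 1823 \left(2 \left(-32\right) \left(-13\right) + \frac{93}{2}\right) = - 1823 \left(832 + \frac{93}{2}\right) = \left(-1823\right) \frac{1757}{2} = - \frac{3203011}{2}$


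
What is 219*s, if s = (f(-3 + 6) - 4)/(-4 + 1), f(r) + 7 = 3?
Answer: 584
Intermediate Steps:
f(r) = -4 (f(r) = -7 + 3 = -4)
s = 8/3 (s = (-4 - 4)/(-4 + 1) = -8/(-3) = -8*(-⅓) = 8/3 ≈ 2.6667)
219*s = 219*(8/3) = 584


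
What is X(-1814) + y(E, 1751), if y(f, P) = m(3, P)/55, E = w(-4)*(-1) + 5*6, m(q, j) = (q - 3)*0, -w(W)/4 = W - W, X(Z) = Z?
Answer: -1814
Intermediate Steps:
w(W) = 0 (w(W) = -4*(W - W) = -4*0 = 0)
m(q, j) = 0 (m(q, j) = (-3 + q)*0 = 0)
E = 30 (E = 0*(-1) + 5*6 = 0 + 30 = 30)
y(f, P) = 0 (y(f, P) = 0/55 = 0*(1/55) = 0)
X(-1814) + y(E, 1751) = -1814 + 0 = -1814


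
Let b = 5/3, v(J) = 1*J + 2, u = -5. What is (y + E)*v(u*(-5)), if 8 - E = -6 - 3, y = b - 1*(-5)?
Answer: 639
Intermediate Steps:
v(J) = 2 + J (v(J) = J + 2 = 2 + J)
b = 5/3 (b = 5*(⅓) = 5/3 ≈ 1.6667)
y = 20/3 (y = 5/3 - 1*(-5) = 5/3 + 5 = 20/3 ≈ 6.6667)
E = 17 (E = 8 - (-6 - 3) = 8 - 1*(-9) = 8 + 9 = 17)
(y + E)*v(u*(-5)) = (20/3 + 17)*(2 - 5*(-5)) = 71*(2 + 25)/3 = (71/3)*27 = 639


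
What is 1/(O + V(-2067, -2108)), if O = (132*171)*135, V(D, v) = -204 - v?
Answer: 1/3049124 ≈ 3.2796e-7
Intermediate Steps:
O = 3047220 (O = 22572*135 = 3047220)
1/(O + V(-2067, -2108)) = 1/(3047220 + (-204 - 1*(-2108))) = 1/(3047220 + (-204 + 2108)) = 1/(3047220 + 1904) = 1/3049124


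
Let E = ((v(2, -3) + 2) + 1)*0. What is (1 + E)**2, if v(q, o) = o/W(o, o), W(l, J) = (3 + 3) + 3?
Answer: 1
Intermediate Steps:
W(l, J) = 9 (W(l, J) = 6 + 3 = 9)
v(q, o) = o/9
E = 0 (E = (((1/9)*(-3) + 2) + 1)*0 = ((-1/3 + 2) + 1)*0 = (5/3 + 1)*0 = (8/3)*0 = 0)
(1 + E)**2 = (1 + 0)**2 = 1**2 = 1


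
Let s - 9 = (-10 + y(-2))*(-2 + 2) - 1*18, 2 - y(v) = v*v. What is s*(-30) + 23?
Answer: 293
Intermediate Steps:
y(v) = 2 - v**2 (y(v) = 2 - v*v = 2 - v**2)
s = -9 (s = 9 + ((-10 + (2 - 1*(-2)**2))*(-2 + 2) - 1*18) = 9 + ((-10 + (2 - 1*4))*0 - 18) = 9 + ((-10 + (2 - 4))*0 - 18) = 9 + ((-10 - 2)*0 - 18) = 9 + (-12*0 - 18) = 9 + (0 - 18) = 9 - 18 = -9)
s*(-30) + 23 = -9*(-30) + 23 = 270 + 23 = 293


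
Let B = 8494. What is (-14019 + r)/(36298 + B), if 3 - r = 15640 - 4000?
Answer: -3207/5599 ≈ -0.57278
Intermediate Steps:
r = -11637 (r = 3 - (15640 - 4000) = 3 - 1*11640 = 3 - 11640 = -11637)
(-14019 + r)/(36298 + B) = (-14019 - 11637)/(36298 + 8494) = -25656/44792 = -25656*1/44792 = -3207/5599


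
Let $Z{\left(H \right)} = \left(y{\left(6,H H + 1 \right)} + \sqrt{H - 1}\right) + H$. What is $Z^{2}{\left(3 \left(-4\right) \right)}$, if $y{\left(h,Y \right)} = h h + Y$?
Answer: $\left(169 + i \sqrt{13}\right)^{2} \approx 28548.0 + 1218.7 i$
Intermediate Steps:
$y{\left(h,Y \right)} = Y + h^{2}$ ($y{\left(h,Y \right)} = h^{2} + Y = Y + h^{2}$)
$Z{\left(H \right)} = 37 + H + H^{2} + \sqrt{-1 + H}$ ($Z{\left(H \right)} = \left(\left(\left(H H + 1\right) + 6^{2}\right) + \sqrt{H - 1}\right) + H = \left(\left(\left(H^{2} + 1\right) + 36\right) + \sqrt{-1 + H}\right) + H = \left(\left(\left(1 + H^{2}\right) + 36\right) + \sqrt{-1 + H}\right) + H = \left(\left(37 + H^{2}\right) + \sqrt{-1 + H}\right) + H = \left(37 + H^{2} + \sqrt{-1 + H}\right) + H = 37 + H + H^{2} + \sqrt{-1 + H}$)
$Z^{2}{\left(3 \left(-4\right) \right)} = \left(37 + 3 \left(-4\right) + \left(3 \left(-4\right)\right)^{2} + \sqrt{-1 + 3 \left(-4\right)}\right)^{2} = \left(37 - 12 + \left(-12\right)^{2} + \sqrt{-1 - 12}\right)^{2} = \left(37 - 12 + 144 + \sqrt{-13}\right)^{2} = \left(37 - 12 + 144 + i \sqrt{13}\right)^{2} = \left(169 + i \sqrt{13}\right)^{2}$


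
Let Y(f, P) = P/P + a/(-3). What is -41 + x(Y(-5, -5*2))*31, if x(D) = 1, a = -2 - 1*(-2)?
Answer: -10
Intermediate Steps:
a = 0 (a = -2 + 2 = 0)
Y(f, P) = 1 (Y(f, P) = P/P + 0/(-3) = 1 + 0*(-⅓) = 1 + 0 = 1)
-41 + x(Y(-5, -5*2))*31 = -41 + 1*31 = -41 + 31 = -10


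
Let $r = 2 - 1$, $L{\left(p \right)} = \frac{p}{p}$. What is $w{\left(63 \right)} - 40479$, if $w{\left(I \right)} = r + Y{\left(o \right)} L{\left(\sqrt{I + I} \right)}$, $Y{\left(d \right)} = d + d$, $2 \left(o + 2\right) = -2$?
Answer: $-40484$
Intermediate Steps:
$o = -3$ ($o = -2 + \frac{1}{2} \left(-2\right) = -2 - 1 = -3$)
$L{\left(p \right)} = 1$
$r = 1$
$Y{\left(d \right)} = 2 d$
$w{\left(I \right)} = -5$ ($w{\left(I \right)} = 1 + 2 \left(-3\right) 1 = 1 - 6 = -5$)
$w{\left(63 \right)} - 40479 = -5 - 40479 = -40484$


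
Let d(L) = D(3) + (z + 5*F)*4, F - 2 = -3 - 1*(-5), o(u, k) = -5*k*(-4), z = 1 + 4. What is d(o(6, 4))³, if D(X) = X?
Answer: 1092727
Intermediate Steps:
z = 5
o(u, k) = 20*k
F = 4 (F = 2 + (-3 - 1*(-5)) = 2 + (-3 + 5) = 2 + 2 = 4)
d(L) = 103 (d(L) = 3 + (5 + 5*4)*4 = 3 + (5 + 20)*4 = 3 + 25*4 = 3 + 100 = 103)
d(o(6, 4))³ = 103³ = 1092727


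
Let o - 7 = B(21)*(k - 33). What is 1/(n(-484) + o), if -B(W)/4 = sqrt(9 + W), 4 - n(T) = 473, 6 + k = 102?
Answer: 11/40278 - sqrt(30)/6713 ≈ -0.00054281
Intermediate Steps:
k = 96 (k = -6 + 102 = 96)
n(T) = -469 (n(T) = 4 - 1*473 = 4 - 473 = -469)
B(W) = -4*sqrt(9 + W)
o = 7 - 252*sqrt(30) (o = 7 + (-4*sqrt(9 + 21))*(96 - 33) = 7 - 4*sqrt(30)*63 = 7 - 252*sqrt(30) ≈ -1373.3)
1/(n(-484) + o) = 1/(-469 + (7 - 252*sqrt(30))) = 1/(-462 - 252*sqrt(30))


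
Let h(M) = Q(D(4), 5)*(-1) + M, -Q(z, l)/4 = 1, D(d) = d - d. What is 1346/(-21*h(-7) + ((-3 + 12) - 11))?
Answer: 1346/61 ≈ 22.066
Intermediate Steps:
D(d) = 0
Q(z, l) = -4 (Q(z, l) = -4*1 = -4)
h(M) = 4 + M (h(M) = -4*(-1) + M = 4 + M)
1346/(-21*h(-7) + ((-3 + 12) - 11)) = 1346/(-21*(4 - 7) + ((-3 + 12) - 11)) = 1346/(-21*(-3) + (9 - 11)) = 1346/(63 - 2) = 1346/61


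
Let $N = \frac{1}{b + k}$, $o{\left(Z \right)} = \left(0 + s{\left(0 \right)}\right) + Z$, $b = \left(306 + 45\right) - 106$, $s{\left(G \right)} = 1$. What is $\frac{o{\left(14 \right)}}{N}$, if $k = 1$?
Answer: $3690$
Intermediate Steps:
$b = 245$ ($b = 351 - 106 = 245$)
$o{\left(Z \right)} = 1 + Z$ ($o{\left(Z \right)} = \left(0 + 1\right) + Z = 1 + Z$)
$N = \frac{1}{246}$ ($N = \frac{1}{245 + 1} = \frac{1}{246} \approx 0.004065$)
$\frac{o{\left(14 \right)}}{N} = \left(1 + 14\right) \frac{1}{\frac{1}{246}} = 15 \cdot 246 = 3690$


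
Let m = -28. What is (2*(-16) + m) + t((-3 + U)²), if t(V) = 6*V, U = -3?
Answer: 156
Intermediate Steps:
(2*(-16) + m) + t((-3 + U)²) = (2*(-16) - 28) + 6*(-3 - 3)² = (-32 - 28) + 6*(-6)² = -60 + 6*36 = -60 + 216 = 156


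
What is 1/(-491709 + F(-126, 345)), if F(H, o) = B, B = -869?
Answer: -1/492578 ≈ -2.0301e-6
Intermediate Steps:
F(H, o) = -869
1/(-491709 + F(-126, 345)) = 1/(-491709 - 869) = 1/(-492578) = -1/492578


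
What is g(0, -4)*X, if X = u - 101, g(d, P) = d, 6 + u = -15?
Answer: 0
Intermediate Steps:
u = -21 (u = -6 - 15 = -21)
X = -122 (X = -21 - 101 = -122)
g(0, -4)*X = 0*(-122) = 0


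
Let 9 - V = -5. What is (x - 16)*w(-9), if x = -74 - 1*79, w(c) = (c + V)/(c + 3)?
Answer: 845/6 ≈ 140.83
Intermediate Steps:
V = 14 (V = 9 - 1*(-5) = 9 + 5 = 14)
w(c) = (14 + c)/(3 + c) (w(c) = (c + 14)/(c + 3) = (14 + c)/(3 + c))
x = -153 (x = -74 - 79 = -153)
(x - 16)*w(-9) = (-153 - 16)*((14 - 9)/(3 - 9)) = -169*5/(-6) = -(-169)*5/6 = -169*(-5/6) = 845/6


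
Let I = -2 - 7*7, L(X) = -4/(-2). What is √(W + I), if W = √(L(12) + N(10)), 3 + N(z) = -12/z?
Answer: √(-1275 + 5*I*√55)/5 ≈ 0.10384 + 7.1422*I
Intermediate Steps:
N(z) = -3 - 12/z
L(X) = 2 (L(X) = -4*(-½) = 2)
I = -51 (I = -2 - 49 = -51)
W = I*√55/5 (W = √(2 + (-3 - 12/10)) = √(2 + (-3 - 12*⅒)) = √(2 + (-3 - 6/5)) = √(2 - 21/5) = √(-11/5) = I*√55/5 ≈ 1.4832*I)
√(W + I) = √(I*√55/5 - 51) = √(-51 + I*√55/5)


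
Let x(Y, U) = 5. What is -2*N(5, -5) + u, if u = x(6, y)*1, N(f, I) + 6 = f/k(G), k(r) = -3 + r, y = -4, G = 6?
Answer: 41/3 ≈ 13.667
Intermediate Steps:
N(f, I) = -6 + f/3 (N(f, I) = -6 + f/(-3 + 6) = -6 + f/3)
u = 5 (u = 5*1 = 5)
-2*N(5, -5) + u = -2*(-6 + (⅓)*5) + 5 = -2*(-6 + 5/3) + 5 = -2*(-13/3) + 5 = 26/3 + 5 = 41/3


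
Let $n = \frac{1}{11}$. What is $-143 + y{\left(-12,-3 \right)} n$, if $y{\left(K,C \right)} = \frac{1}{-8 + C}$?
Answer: $- \frac{17304}{121} \approx -143.01$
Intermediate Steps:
$n = \frac{1}{11} \approx 0.090909$
$-143 + y{\left(-12,-3 \right)} n = -143 + \frac{1}{-8 - 3} \cdot \frac{1}{11} = -143 + \frac{1}{-11} \cdot \frac{1}{11} = -143 - \frac{1}{121} = - \frac{17304}{121}$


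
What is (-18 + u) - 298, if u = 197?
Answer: -119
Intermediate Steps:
(-18 + u) - 298 = (-18 + 197) - 298 = 179 - 298 = -119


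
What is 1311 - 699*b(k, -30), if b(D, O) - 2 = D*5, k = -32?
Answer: 111753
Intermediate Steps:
b(D, O) = 2 + 5*D (b(D, O) = 2 + D*5 = 2 + 5*D)
1311 - 699*b(k, -30) = 1311 - 699*(2 + 5*(-32)) = 1311 - 699*(2 - 160) = 1311 - 699*(-158) = 1311 + 110442 = 111753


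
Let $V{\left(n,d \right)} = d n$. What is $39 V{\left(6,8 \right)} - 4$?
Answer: $1868$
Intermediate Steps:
$39 V{\left(6,8 \right)} - 4 = 39 \cdot 8 \cdot 6 - 4 = 39 \cdot 48 - 4 = 1872 - 4 = 1868$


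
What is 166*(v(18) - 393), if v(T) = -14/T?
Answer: -588304/9 ≈ -65367.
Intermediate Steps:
166*(v(18) - 393) = 166*(-14/18 - 393) = 166*(-14*1/18 - 393) = 166*(-7/9 - 393) = 166*(-3544/9) = -588304/9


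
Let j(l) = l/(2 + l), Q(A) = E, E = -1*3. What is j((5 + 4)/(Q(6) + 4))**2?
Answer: 81/121 ≈ 0.66942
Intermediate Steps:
E = -3
Q(A) = -3
j((5 + 4)/(Q(6) + 4))**2 = (((5 + 4)/(-3 + 4))/(2 + (5 + 4)/(-3 + 4)))**2 = ((9/1)/(2 + 9/1))**2 = ((9*1)/(2 + 9*1))**2 = (9/(2 + 9))**2 = (9/11)**2 = 81/121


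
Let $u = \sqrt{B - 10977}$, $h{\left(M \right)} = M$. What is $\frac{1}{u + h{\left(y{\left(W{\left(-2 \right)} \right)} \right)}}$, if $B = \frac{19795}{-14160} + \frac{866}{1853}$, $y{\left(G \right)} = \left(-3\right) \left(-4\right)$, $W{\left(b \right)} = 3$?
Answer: $\frac{62972352}{58364510731} - \frac{4 i \sqrt{18894605774288367}}{58364510731} \approx 0.001079 - 0.0094206 i$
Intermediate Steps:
$y{\left(G \right)} = 12$
$B = - \frac{4883515}{5247696}$ ($B = 19795 \left(- \frac{1}{14160}\right) + 866 \cdot \frac{1}{1853} = - \frac{3959}{2832} + \frac{866}{1853} = - \frac{4883515}{5247696} \approx -0.9306$)
$u = \frac{i \sqrt{18894605774288367}}{1311924}$ ($u = \sqrt{- \frac{4883515}{5247696} - 10977} = \sqrt{- \frac{57608842507}{5247696}} = \frac{i \sqrt{18894605774288367}}{1311924} \approx 104.78 i$)
$\frac{1}{u + h{\left(y{\left(W{\left(-2 \right)} \right)} \right)}} = \frac{1}{\frac{i \sqrt{18894605774288367}}{1311924} + 12} = \frac{1}{12 + \frac{i \sqrt{18894605774288367}}{1311924}}$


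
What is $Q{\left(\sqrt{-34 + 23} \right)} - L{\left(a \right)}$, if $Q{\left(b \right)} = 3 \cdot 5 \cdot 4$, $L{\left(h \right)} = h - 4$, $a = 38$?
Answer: $26$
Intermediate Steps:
$L{\left(h \right)} = -4 + h$
$Q{\left(b \right)} = 60$ ($Q{\left(b \right)} = 15 \cdot 4 = 60$)
$Q{\left(\sqrt{-34 + 23} \right)} - L{\left(a \right)} = 60 - \left(-4 + 38\right) = 60 - 34 = 26$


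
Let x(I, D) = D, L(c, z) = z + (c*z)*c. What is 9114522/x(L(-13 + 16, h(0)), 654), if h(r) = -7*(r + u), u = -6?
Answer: 1519087/109 ≈ 13937.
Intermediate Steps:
h(r) = 42 - 7*r (h(r) = -7*(r - 6) = -7*(-6 + r) = 42 - 7*r)
L(c, z) = z + z*c²
9114522/x(L(-13 + 16, h(0)), 654) = 9114522/654 = 9114522*(1/654) = 1519087/109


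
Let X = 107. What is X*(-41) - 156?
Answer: -4543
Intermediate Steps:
X*(-41) - 156 = 107*(-41) - 156 = -4387 - 156 = -4543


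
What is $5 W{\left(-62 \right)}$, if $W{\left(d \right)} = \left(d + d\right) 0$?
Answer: $0$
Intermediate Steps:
$W{\left(d \right)} = 0$ ($W{\left(d \right)} = 2 d 0 = 0$)
$5 W{\left(-62 \right)} = 5 \cdot 0 = 0$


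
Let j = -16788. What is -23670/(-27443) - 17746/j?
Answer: 442187719/230356542 ≈ 1.9196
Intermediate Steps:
-23670/(-27443) - 17746/j = -23670/(-27443) - 17746/(-16788) = -23670*(-1/27443) - 17746*(-1/16788) = 23670/27443 + 8873/8394 = 442187719/230356542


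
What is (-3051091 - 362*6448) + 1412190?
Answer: -3973077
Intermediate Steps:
(-3051091 - 362*6448) + 1412190 = (-3051091 - 2334176) + 1412190 = -5385267 + 1412190 = -3973077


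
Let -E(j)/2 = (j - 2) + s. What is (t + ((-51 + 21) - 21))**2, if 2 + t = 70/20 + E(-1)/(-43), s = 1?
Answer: 18190225/7396 ≈ 2459.5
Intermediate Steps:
E(j) = 2 - 2*j (E(j) = -2*((j - 2) + 1) = -2*((-2 + j) + 1) = -2*(-1 + j) = 2 - 2*j)
t = 121/86 (t = -2 + (70/20 + (2 - 2*(-1))/(-43)) = -2 + (70*(1/20) + (2 + 2)*(-1/43)) = -2 + (7/2 + 4*(-1/43)) = -2 + (7/2 - 4/43) = -2 + 293/86 = 121/86 ≈ 1.4070)
(t + ((-51 + 21) - 21))**2 = (121/86 + ((-51 + 21) - 21))**2 = (121/86 + (-30 - 21))**2 = (121/86 - 51)**2 = (-4265/86)**2 = 18190225/7396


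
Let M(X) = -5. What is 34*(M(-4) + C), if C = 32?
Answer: 918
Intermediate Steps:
34*(M(-4) + C) = 34*(-5 + 32) = 34*27 = 918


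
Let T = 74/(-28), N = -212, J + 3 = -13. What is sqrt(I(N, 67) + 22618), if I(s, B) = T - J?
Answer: sqrt(4435746)/14 ≈ 150.44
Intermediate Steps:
J = -16 (J = -3 - 13 = -16)
T = -37/14 (T = 74*(-1/28) = -37/14 ≈ -2.6429)
I(s, B) = 187/14 (I(s, B) = -37/14 - 1*(-16) = -37/14 + 16 = 187/14)
sqrt(I(N, 67) + 22618) = sqrt(187/14 + 22618) = sqrt(316839/14) = sqrt(4435746)/14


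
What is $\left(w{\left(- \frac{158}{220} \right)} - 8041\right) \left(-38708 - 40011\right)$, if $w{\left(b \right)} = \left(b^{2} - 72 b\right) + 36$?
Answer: $\frac{7575017510301}{12100} \approx 6.2603 \cdot 10^{8}$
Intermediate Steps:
$w{\left(b \right)} = 36 + b^{2} - 72 b$
$\left(w{\left(- \frac{158}{220} \right)} - 8041\right) \left(-38708 - 40011\right) = \left(\left(36 + \left(- \frac{158}{220}\right)^{2} - 72 \left(- \frac{158}{220}\right)\right) - 8041\right) \left(-38708 - 40011\right) = \left(\left(36 + \left(\left(-158\right) \frac{1}{220}\right)^{2} - 72 \left(\left(-158\right) \frac{1}{220}\right)\right) - 8041\right) \left(-38708 - 40011\right) = \left(\left(36 + \left(- \frac{79}{110}\right)^{2} - - \frac{2844}{55}\right) - 8041\right) \left(-38708 - 40011\right) = \left(\left(36 + \frac{6241}{12100} + \frac{2844}{55}\right) - 8041\right) \left(-78719\right) = \left(\frac{1067521}{12100} - 8041\right) \left(-78719\right) = \left(- \frac{96228579}{12100}\right) \left(-78719\right) = \frac{7575017510301}{12100}$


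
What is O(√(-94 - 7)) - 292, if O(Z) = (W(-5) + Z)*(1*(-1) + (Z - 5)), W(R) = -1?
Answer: -387 - 7*I*√101 ≈ -387.0 - 70.349*I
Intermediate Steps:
O(Z) = (-1 + Z)*(-6 + Z) (O(Z) = (-1 + Z)*(1*(-1) + (Z - 5)) = (-1 + Z)*(-1 + (-5 + Z)) = (-1 + Z)*(-6 + Z))
O(√(-94 - 7)) - 292 = (6 + (√(-94 - 7))² - 7*√(-94 - 7)) - 292 = (6 + (√(-101))² - 7*I*√101) - 292 = (6 + (I*√101)² - 7*I*√101) - 292 = (6 - 101 - 7*I*√101) - 292 = (-95 - 7*I*√101) - 292 = -387 - 7*I*√101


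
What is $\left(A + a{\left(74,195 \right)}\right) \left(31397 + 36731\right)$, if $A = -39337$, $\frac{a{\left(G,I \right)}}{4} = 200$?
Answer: $-2625448736$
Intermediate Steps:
$a{\left(G,I \right)} = 800$ ($a{\left(G,I \right)} = 4 \cdot 200 = 800$)
$\left(A + a{\left(74,195 \right)}\right) \left(31397 + 36731\right) = \left(-39337 + 800\right) \left(31397 + 36731\right) = \left(-38537\right) 68128 = -2625448736$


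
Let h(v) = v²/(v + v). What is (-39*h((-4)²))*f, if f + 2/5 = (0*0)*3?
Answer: 624/5 ≈ 124.80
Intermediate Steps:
h(v) = v/2 (h(v) = v²/((2*v)) = (1/(2*v))*v² = v/2)
f = -⅖ (f = -⅖ + (0*0)*3 = -⅖ + 0*3 = -⅖ + 0 = -⅖ ≈ -0.40000)
(-39*h((-4)²))*f = -39*(-4)²/2*(-⅖) = -39*16/2*(-⅖) = -39*8*(-⅖) = -312*(-⅖) = 624/5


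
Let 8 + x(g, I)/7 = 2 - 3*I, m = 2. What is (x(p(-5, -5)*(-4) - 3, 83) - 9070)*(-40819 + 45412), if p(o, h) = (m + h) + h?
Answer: -49857015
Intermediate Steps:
p(o, h) = 2 + 2*h (p(o, h) = (2 + h) + h = 2 + 2*h)
x(g, I) = -42 - 21*I (x(g, I) = -56 + 7*(2 - 3*I) = -56 + (14 - 21*I) = -42 - 21*I)
(x(p(-5, -5)*(-4) - 3, 83) - 9070)*(-40819 + 45412) = ((-42 - 21*83) - 9070)*(-40819 + 45412) = ((-42 - 1743) - 9070)*4593 = (-1785 - 9070)*4593 = -10855*4593 = -49857015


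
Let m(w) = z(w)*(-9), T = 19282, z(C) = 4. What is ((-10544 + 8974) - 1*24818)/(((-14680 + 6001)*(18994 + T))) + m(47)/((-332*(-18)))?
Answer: -27318083/4595397422 ≈ -0.0059447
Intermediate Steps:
m(w) = -36 (m(w) = 4*(-9) = -36)
((-10544 + 8974) - 1*24818)/(((-14680 + 6001)*(18994 + T))) + m(47)/((-332*(-18))) = ((-10544 + 8974) - 1*24818)/(((-14680 + 6001)*(18994 + 19282))) - 36/((-332*(-18))) = (-1570 - 24818)/((-8679*38276)) - 36/5976 = -26388/(-332197404) - 36*1/5976 = -26388*(-1/332197404) - 1/166 = 2199/27683117 - 1/166 = -27318083/4595397422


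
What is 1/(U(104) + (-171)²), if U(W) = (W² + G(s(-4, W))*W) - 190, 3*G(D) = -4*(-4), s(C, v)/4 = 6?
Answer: 3/121265 ≈ 2.4739e-5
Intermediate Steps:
s(C, v) = 24 (s(C, v) = 4*6 = 24)
G(D) = 16/3 (G(D) = (-4*(-4))/3 = (⅓)*16 = 16/3)
U(W) = -190 + W² + 16*W/3 (U(W) = (W² + 16*W/3) - 190 = -190 + W² + 16*W/3)
1/(U(104) + (-171)²) = 1/((-190 + 104² + (16/3)*104) + (-171)²) = 1/((-190 + 10816 + 1664/3) + 29241) = 1/(33542/3 + 29241) = 1/(121265/3) = 3/121265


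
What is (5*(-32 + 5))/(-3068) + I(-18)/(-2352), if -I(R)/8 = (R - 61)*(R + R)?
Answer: 1460847/150332 ≈ 9.7175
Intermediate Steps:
I(R) = -16*R*(-61 + R) (I(R) = -8*(R - 61)*(R + R) = -8*(-61 + R)*2*R = -16*R*(-61 + R))
(5*(-32 + 5))/(-3068) + I(-18)/(-2352) = (5*(-32 + 5))/(-3068) + (16*(-18)*(61 - 1*(-18)))/(-2352) = (5*(-27))*(-1/3068) + (16*(-18)*(61 + 18))*(-1/2352) = -135*(-1/3068) + (16*(-18)*79)*(-1/2352) = 135/3068 - 22752*(-1/2352) = 135/3068 + 474/49 = 1460847/150332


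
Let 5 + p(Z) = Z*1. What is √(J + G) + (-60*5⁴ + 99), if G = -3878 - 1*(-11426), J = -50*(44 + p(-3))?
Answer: -37401 + 2*√1437 ≈ -37325.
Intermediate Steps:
p(Z) = -5 + Z (p(Z) = -5 + Z*1 = -5 + Z)
J = -1800 (J = -50*(44 + (-5 - 3)) = -50*(44 - 8) = -50*36 = -1800)
G = 7548 (G = -3878 + 11426 = 7548)
√(J + G) + (-60*5⁴ + 99) = √(-1800 + 7548) + (-60*5⁴ + 99) = √5748 + (-60*625 + 99) = 2*√1437 + (-37500 + 99) = 2*√1437 - 37401 = -37401 + 2*√1437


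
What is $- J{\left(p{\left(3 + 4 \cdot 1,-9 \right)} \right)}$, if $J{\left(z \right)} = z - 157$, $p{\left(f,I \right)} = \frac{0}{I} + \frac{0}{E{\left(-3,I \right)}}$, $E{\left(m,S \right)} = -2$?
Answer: $157$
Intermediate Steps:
$p{\left(f,I \right)} = 0$ ($p{\left(f,I \right)} = \frac{0}{I} + \frac{0}{-2} = 0 + 0 \left(- \frac{1}{2}\right) = 0 + 0 = 0$)
$J{\left(z \right)} = -157 + z$
$- J{\left(p{\left(3 + 4 \cdot 1,-9 \right)} \right)} = - (-157 + 0) = \left(-1\right) \left(-157\right) = 157$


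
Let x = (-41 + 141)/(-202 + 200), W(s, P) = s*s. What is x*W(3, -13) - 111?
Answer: -561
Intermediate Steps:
W(s, P) = s²
x = -50 (x = 100/(-2) = 100*(-½) = -50)
x*W(3, -13) - 111 = -50*3² - 111 = -50*9 - 111 = -450 - 111 = -561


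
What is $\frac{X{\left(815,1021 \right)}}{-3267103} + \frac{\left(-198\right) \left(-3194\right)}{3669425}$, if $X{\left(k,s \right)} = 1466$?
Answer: $\frac{2060775765386}{11988389425775} \approx 0.1719$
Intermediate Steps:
$\frac{X{\left(815,1021 \right)}}{-3267103} + \frac{\left(-198\right) \left(-3194\right)}{3669425} = \frac{1466}{-3267103} + \frac{\left(-198\right) \left(-3194\right)}{3669425} = 1466 \left(- \frac{1}{3267103}\right) + 632412 \cdot \frac{1}{3669425} = - \frac{1466}{3267103} + \frac{632412}{3669425} = \frac{2060775765386}{11988389425775}$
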